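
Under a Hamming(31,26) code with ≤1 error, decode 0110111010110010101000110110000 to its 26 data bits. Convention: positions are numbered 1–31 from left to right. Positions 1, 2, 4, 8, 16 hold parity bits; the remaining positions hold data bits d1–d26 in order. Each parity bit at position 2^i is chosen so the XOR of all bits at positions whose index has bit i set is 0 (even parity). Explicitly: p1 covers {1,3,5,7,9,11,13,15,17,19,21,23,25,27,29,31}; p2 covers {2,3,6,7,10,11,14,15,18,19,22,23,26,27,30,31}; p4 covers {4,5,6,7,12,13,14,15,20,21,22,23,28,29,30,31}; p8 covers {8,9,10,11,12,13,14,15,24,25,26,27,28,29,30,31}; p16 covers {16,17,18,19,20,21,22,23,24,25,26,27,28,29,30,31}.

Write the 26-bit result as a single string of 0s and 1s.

s1 (pos 1,3,5,7,9,11,13,15,17,19,21,23,25,27,29,31): 0⊕1⊕1⊕1⊕1⊕1⊕0⊕1⊕1⊕1⊕0⊕1⊕0⊕1⊕0⊕0 = 0
s2 (pos 2,3,6,7,10,11,14,15,18,19,22,23,26,27,30,31): 1⊕1⊕1⊕1⊕0⊕1⊕0⊕1⊕0⊕1⊕0⊕1⊕1⊕1⊕0⊕0 = 0
s4 (pos 4,5,6,7,12,13,14,15,20,21,22,23,28,29,30,31): 0⊕1⊕1⊕1⊕1⊕0⊕0⊕1⊕0⊕0⊕0⊕1⊕0⊕0⊕0⊕0 = 0
s8 (pos 8,9,10,11,12,13,14,15,24,25,26,27,28,29,30,31): 0⊕1⊕0⊕1⊕1⊕0⊕0⊕1⊕1⊕0⊕1⊕1⊕0⊕0⊕0⊕0 = 1
s16 (pos 16,17,18,19,20,21,22,23,24,25,26,27,28,29,30,31): 0⊕1⊕0⊕1⊕0⊕0⊕0⊕1⊕1⊕0⊕1⊕1⊕0⊕0⊕0⊕0 = 0
Syndrome s16…s1 = 01000 → error at position 8.
Flip position 8: 0110111010110010101000110110000 → 0110111110110010101000110110000
Read data bits from positions 3,5,6,7,9,10,11,12,13,14,15,17,18,19,20,21,22,23,24,25,26,27,28,29,30,31: 11111011001101000110110000

11111011001101000110110000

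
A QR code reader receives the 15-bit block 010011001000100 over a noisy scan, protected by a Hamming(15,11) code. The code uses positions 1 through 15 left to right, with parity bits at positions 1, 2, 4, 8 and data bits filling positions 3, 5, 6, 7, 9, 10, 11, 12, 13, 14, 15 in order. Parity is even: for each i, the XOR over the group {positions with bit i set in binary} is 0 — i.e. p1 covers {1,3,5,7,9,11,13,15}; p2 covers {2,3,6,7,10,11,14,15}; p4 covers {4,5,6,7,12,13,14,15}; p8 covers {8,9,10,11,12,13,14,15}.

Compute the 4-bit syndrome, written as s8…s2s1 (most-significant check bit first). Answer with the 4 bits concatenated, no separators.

0101

s1 (pos 1,3,5,7,9,11,13,15): 0⊕0⊕1⊕0⊕1⊕0⊕1⊕0 = 1
s2 (pos 2,3,6,7,10,11,14,15): 1⊕0⊕1⊕0⊕0⊕0⊕0⊕0 = 0
s4 (pos 4,5,6,7,12,13,14,15): 0⊕1⊕1⊕0⊕0⊕1⊕0⊕0 = 1
s8 (pos 8,9,10,11,12,13,14,15): 0⊕1⊕0⊕0⊕0⊕1⊕0⊕0 = 0
Syndrome s8…s1 = 0101 → error at position 5.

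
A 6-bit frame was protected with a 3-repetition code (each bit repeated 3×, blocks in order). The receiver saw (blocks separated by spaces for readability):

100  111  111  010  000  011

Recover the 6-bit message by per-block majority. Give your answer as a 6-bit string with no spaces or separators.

011001

Block 1 (100): 1 one → 0
Block 2 (111): 3 ones → 1
Block 3 (111): 3 ones → 1
Block 4 (010): 1 one → 0
Block 5 (000): 0 ones → 0
Block 6 (011): 2 ones → 1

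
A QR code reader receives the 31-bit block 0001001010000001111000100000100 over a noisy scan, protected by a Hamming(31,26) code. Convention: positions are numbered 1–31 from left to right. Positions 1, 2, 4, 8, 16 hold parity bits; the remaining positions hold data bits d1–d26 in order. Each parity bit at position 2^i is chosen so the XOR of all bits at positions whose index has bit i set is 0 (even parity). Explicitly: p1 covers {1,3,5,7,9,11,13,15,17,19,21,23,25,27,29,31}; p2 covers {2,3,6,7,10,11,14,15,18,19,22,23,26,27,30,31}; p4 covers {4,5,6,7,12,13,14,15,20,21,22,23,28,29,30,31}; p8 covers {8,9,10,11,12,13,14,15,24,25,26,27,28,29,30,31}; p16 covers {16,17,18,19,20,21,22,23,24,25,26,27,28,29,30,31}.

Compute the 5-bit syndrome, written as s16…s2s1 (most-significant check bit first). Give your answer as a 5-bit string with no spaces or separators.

s1 (pos 1,3,5,7,9,11,13,15,17,19,21,23,25,27,29,31): 0⊕0⊕0⊕1⊕1⊕0⊕0⊕0⊕1⊕1⊕0⊕1⊕0⊕0⊕1⊕0 = 0
s2 (pos 2,3,6,7,10,11,14,15,18,19,22,23,26,27,30,31): 0⊕0⊕0⊕1⊕0⊕0⊕0⊕0⊕1⊕1⊕0⊕1⊕0⊕0⊕0⊕0 = 0
s4 (pos 4,5,6,7,12,13,14,15,20,21,22,23,28,29,30,31): 1⊕0⊕0⊕1⊕0⊕0⊕0⊕0⊕0⊕0⊕0⊕1⊕0⊕1⊕0⊕0 = 0
s8 (pos 8,9,10,11,12,13,14,15,24,25,26,27,28,29,30,31): 0⊕1⊕0⊕0⊕0⊕0⊕0⊕0⊕0⊕0⊕0⊕0⊕0⊕1⊕0⊕0 = 0
s16 (pos 16,17,18,19,20,21,22,23,24,25,26,27,28,29,30,31): 1⊕1⊕1⊕1⊕0⊕0⊕0⊕1⊕0⊕0⊕0⊕0⊕0⊕1⊕0⊕0 = 0
Syndrome s16…s1 = 00000 → no error.

00000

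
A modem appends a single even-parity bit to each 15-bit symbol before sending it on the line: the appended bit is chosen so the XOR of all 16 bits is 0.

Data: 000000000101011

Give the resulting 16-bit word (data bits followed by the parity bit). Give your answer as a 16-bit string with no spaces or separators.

0000000001010110

XOR of the 15 data bits: 0⊕0⊕0⊕0⊕0⊕0⊕0⊕0⊕0⊕1⊕0⊕1⊕0⊕1⊕1 = 0
Parity bit = 0 (so all 16 bits XOR to 0).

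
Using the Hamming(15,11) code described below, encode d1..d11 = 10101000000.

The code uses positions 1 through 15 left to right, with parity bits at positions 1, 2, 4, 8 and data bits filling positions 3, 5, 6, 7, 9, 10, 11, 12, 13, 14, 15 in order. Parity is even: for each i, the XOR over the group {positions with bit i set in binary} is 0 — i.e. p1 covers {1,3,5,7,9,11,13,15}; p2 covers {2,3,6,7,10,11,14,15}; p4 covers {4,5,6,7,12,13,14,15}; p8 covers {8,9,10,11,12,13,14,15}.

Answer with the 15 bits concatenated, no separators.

Place data at non-parity positions: p1 p2 1 p4 0 1 0 p8 1 0 0 0 0 0 0
p1 (pos 1,3,5,7,9,11,13,15): XOR of data positions = 1⊕0⊕0⊕1⊕0⊕0⊕0 = 0
p2 (pos 2,3,6,7,10,11,14,15): XOR of data positions = 1⊕1⊕0⊕0⊕0⊕0⊕0 = 0
p4 (pos 4,5,6,7,12,13,14,15): XOR of data positions = 0⊕1⊕0⊕0⊕0⊕0⊕0 = 1
p8 (pos 8,9,10,11,12,13,14,15): XOR of data positions = 1⊕0⊕0⊕0⊕0⊕0⊕0 = 1
Codeword: 001101011000000

001101011000000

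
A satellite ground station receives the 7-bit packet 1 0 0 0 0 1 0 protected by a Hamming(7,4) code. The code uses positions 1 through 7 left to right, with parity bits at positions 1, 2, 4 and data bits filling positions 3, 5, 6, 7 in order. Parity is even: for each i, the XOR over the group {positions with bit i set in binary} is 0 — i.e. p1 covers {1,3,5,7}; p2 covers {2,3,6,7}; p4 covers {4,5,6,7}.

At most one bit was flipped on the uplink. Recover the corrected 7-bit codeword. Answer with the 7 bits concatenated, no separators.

1000011

s1 (pos 1,3,5,7): 1⊕0⊕0⊕0 = 1
s2 (pos 2,3,6,7): 0⊕0⊕1⊕0 = 1
s4 (pos 4,5,6,7): 0⊕0⊕1⊕0 = 1
Syndrome s4…s1 = 111 → error at position 7.
Flip position 7: 1000010 → 1000011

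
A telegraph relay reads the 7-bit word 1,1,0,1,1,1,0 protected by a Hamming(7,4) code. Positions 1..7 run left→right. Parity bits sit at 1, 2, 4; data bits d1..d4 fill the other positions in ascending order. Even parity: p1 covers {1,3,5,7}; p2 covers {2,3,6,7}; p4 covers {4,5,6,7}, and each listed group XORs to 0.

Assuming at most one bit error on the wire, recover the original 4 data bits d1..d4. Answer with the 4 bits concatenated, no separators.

s1 (pos 1,3,5,7): 1⊕0⊕1⊕0 = 0
s2 (pos 2,3,6,7): 1⊕0⊕1⊕0 = 0
s4 (pos 4,5,6,7): 1⊕1⊕1⊕0 = 1
Syndrome s4…s1 = 100 → error at position 4.
Flip position 4: 1101110 → 1100110
Read data bits from positions 3,5,6,7: 0110

0110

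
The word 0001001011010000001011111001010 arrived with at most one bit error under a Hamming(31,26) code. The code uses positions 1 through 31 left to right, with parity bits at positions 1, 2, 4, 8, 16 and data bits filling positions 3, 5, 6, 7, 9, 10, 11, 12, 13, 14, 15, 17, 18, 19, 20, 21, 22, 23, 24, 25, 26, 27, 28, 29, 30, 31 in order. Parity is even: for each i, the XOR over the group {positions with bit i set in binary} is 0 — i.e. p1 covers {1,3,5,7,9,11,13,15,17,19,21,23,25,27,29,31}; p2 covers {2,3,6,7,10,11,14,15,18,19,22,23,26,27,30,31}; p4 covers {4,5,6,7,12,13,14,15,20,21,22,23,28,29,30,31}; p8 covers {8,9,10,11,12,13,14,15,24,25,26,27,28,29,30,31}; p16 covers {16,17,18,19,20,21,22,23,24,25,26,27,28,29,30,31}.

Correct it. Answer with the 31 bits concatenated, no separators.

0001001111010000001011111001010

s1 (pos 1,3,5,7,9,11,13,15,17,19,21,23,25,27,29,31): 0⊕0⊕0⊕1⊕1⊕0⊕0⊕0⊕0⊕1⊕1⊕1⊕1⊕0⊕0⊕0 = 0
s2 (pos 2,3,6,7,10,11,14,15,18,19,22,23,26,27,30,31): 0⊕0⊕0⊕1⊕1⊕0⊕0⊕0⊕0⊕1⊕1⊕1⊕0⊕0⊕1⊕0 = 0
s4 (pos 4,5,6,7,12,13,14,15,20,21,22,23,28,29,30,31): 1⊕0⊕0⊕1⊕1⊕0⊕0⊕0⊕0⊕1⊕1⊕1⊕1⊕0⊕1⊕0 = 0
s8 (pos 8,9,10,11,12,13,14,15,24,25,26,27,28,29,30,31): 0⊕1⊕1⊕0⊕1⊕0⊕0⊕0⊕1⊕1⊕0⊕0⊕1⊕0⊕1⊕0 = 1
s16 (pos 16,17,18,19,20,21,22,23,24,25,26,27,28,29,30,31): 0⊕0⊕0⊕1⊕0⊕1⊕1⊕1⊕1⊕1⊕0⊕0⊕1⊕0⊕1⊕0 = 0
Syndrome s16…s1 = 01000 → error at position 8.
Flip position 8: 0001001011010000001011111001010 → 0001001111010000001011111001010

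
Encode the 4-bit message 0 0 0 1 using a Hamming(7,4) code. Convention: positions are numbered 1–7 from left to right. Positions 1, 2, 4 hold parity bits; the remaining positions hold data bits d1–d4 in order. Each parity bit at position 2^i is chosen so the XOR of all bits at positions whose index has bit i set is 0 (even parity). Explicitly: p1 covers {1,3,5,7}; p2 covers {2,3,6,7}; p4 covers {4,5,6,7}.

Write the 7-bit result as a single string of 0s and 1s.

1101001

Place data at non-parity positions: p1 p2 0 p4 0 0 1
p1 (pos 1,3,5,7): XOR of data positions = 0⊕0⊕1 = 1
p2 (pos 2,3,6,7): XOR of data positions = 0⊕0⊕1 = 1
p4 (pos 4,5,6,7): XOR of data positions = 0⊕0⊕1 = 1
Codeword: 1101001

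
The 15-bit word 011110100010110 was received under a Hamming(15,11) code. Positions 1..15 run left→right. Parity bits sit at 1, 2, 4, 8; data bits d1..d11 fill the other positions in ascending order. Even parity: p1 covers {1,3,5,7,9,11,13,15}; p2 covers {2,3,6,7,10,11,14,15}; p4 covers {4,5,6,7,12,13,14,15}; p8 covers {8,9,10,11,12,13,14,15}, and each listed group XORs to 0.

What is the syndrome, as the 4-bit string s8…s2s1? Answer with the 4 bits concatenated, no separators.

1111

s1 (pos 1,3,5,7,9,11,13,15): 0⊕1⊕1⊕1⊕0⊕1⊕1⊕0 = 1
s2 (pos 2,3,6,7,10,11,14,15): 1⊕1⊕0⊕1⊕0⊕1⊕1⊕0 = 1
s4 (pos 4,5,6,7,12,13,14,15): 1⊕1⊕0⊕1⊕0⊕1⊕1⊕0 = 1
s8 (pos 8,9,10,11,12,13,14,15): 0⊕0⊕0⊕1⊕0⊕1⊕1⊕0 = 1
Syndrome s8…s1 = 1111 → error at position 15.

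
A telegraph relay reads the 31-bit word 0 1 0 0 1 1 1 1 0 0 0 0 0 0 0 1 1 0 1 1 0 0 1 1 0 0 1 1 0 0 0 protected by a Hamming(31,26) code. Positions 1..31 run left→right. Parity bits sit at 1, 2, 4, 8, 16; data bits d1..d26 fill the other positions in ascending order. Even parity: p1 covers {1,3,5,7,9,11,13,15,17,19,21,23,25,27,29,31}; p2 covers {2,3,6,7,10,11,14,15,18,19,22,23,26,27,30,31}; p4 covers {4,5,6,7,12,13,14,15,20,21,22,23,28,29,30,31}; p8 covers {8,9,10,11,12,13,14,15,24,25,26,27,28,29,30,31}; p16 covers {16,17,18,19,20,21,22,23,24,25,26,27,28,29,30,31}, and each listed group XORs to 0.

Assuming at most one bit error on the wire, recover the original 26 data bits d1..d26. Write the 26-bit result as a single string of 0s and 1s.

s1 (pos 1,3,5,7,9,11,13,15,17,19,21,23,25,27,29,31): 0⊕0⊕1⊕1⊕0⊕0⊕0⊕0⊕1⊕1⊕0⊕1⊕0⊕1⊕0⊕0 = 0
s2 (pos 2,3,6,7,10,11,14,15,18,19,22,23,26,27,30,31): 1⊕0⊕1⊕1⊕0⊕0⊕0⊕0⊕0⊕1⊕0⊕1⊕0⊕1⊕0⊕0 = 0
s4 (pos 4,5,6,7,12,13,14,15,20,21,22,23,28,29,30,31): 0⊕1⊕1⊕1⊕0⊕0⊕0⊕0⊕1⊕0⊕0⊕1⊕1⊕0⊕0⊕0 = 0
s8 (pos 8,9,10,11,12,13,14,15,24,25,26,27,28,29,30,31): 1⊕0⊕0⊕0⊕0⊕0⊕0⊕0⊕1⊕0⊕0⊕1⊕1⊕0⊕0⊕0 = 0
s16 (pos 16,17,18,19,20,21,22,23,24,25,26,27,28,29,30,31): 1⊕1⊕0⊕1⊕1⊕0⊕0⊕1⊕1⊕0⊕0⊕1⊕1⊕0⊕0⊕0 = 0
Syndrome s16…s1 = 00000 → no error.
Read data bits from positions 3,5,6,7,9,10,11,12,13,14,15,17,18,19,20,21,22,23,24,25,26,27,28,29,30,31: 01110000000101100110011000

01110000000101100110011000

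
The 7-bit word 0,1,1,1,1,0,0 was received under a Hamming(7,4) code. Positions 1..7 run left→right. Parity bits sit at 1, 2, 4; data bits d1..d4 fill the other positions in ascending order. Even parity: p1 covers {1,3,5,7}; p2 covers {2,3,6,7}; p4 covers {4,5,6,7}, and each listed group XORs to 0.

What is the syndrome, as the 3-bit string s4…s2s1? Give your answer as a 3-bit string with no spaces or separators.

000

s1 (pos 1,3,5,7): 0⊕1⊕1⊕0 = 0
s2 (pos 2,3,6,7): 1⊕1⊕0⊕0 = 0
s4 (pos 4,5,6,7): 1⊕1⊕0⊕0 = 0
Syndrome s4…s1 = 000 → no error.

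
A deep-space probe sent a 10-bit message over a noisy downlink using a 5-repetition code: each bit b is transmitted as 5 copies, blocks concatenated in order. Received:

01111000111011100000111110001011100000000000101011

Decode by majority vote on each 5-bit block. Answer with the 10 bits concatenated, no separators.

Block 1 (01111): 4 ones → 1
Block 2 (00011): 2 ones → 0
Block 3 (10111): 4 ones → 1
Block 4 (00000): 0 ones → 0
Block 5 (11111): 5 ones → 1
Block 6 (00010): 1 one → 0
Block 7 (11100): 3 ones → 1
Block 8 (00000): 0 ones → 0
Block 9 (00001): 1 one → 0
Block 10 (01011): 3 ones → 1

1010101001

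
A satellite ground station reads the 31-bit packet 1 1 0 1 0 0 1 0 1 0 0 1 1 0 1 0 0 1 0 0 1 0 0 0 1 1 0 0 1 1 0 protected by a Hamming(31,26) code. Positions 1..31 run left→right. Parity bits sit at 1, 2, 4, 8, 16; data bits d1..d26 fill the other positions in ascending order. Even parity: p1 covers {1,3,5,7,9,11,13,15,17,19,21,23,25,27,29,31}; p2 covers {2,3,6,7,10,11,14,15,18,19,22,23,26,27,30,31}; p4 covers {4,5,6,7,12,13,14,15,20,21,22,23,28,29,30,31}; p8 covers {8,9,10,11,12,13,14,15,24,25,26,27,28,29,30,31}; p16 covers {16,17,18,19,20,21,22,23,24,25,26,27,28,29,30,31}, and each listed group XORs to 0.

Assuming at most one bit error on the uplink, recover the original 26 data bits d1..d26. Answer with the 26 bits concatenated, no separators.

00011001101010010001100110

s1 (pos 1,3,5,7,9,11,13,15,17,19,21,23,25,27,29,31): 1⊕0⊕0⊕1⊕1⊕0⊕1⊕1⊕0⊕0⊕1⊕0⊕1⊕0⊕1⊕0 = 0
s2 (pos 2,3,6,7,10,11,14,15,18,19,22,23,26,27,30,31): 1⊕0⊕0⊕1⊕0⊕0⊕0⊕1⊕1⊕0⊕0⊕0⊕1⊕0⊕1⊕0 = 0
s4 (pos 4,5,6,7,12,13,14,15,20,21,22,23,28,29,30,31): 1⊕0⊕0⊕1⊕1⊕1⊕0⊕1⊕0⊕1⊕0⊕0⊕0⊕1⊕1⊕0 = 0
s8 (pos 8,9,10,11,12,13,14,15,24,25,26,27,28,29,30,31): 0⊕1⊕0⊕0⊕1⊕1⊕0⊕1⊕0⊕1⊕1⊕0⊕0⊕1⊕1⊕0 = 0
s16 (pos 16,17,18,19,20,21,22,23,24,25,26,27,28,29,30,31): 0⊕0⊕1⊕0⊕0⊕1⊕0⊕0⊕0⊕1⊕1⊕0⊕0⊕1⊕1⊕0 = 0
Syndrome s16…s1 = 00000 → no error.
Read data bits from positions 3,5,6,7,9,10,11,12,13,14,15,17,18,19,20,21,22,23,24,25,26,27,28,29,30,31: 00011001101010010001100110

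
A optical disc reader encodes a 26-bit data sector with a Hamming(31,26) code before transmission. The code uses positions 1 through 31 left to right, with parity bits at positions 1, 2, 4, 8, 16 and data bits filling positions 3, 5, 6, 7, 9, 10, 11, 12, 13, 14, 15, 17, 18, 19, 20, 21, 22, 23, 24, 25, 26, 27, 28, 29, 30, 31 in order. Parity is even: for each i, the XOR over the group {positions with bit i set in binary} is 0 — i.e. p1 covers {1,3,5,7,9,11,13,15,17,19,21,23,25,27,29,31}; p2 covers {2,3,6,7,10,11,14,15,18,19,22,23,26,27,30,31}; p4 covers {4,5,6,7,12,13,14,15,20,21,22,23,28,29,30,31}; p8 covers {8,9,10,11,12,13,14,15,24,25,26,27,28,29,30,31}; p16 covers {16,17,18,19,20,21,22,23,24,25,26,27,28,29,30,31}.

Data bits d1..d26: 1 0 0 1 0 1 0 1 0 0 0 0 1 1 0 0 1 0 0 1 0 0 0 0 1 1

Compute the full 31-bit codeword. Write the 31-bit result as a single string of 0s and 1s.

Place data at non-parity positions: p1 p2 1 p4 0 0 1 p8 0 1 0 1 0 0 0 p16 0 1 1 0 0 1 0 0 1 0 0 0 0 1 1
p1 (pos 1,3,5,7,9,11,13,15,17,19,21,23,25,27,29,31): XOR of data positions = 1⊕0⊕1⊕0⊕0⊕0⊕0⊕0⊕1⊕0⊕0⊕1⊕0⊕0⊕1 = 1
p2 (pos 2,3,6,7,10,11,14,15,18,19,22,23,26,27,30,31): XOR of data positions = 1⊕0⊕1⊕1⊕0⊕0⊕0⊕1⊕1⊕1⊕0⊕0⊕0⊕1⊕1 = 0
p4 (pos 4,5,6,7,12,13,14,15,20,21,22,23,28,29,30,31): XOR of data positions = 0⊕0⊕1⊕1⊕0⊕0⊕0⊕0⊕0⊕1⊕0⊕0⊕0⊕1⊕1 = 1
p8 (pos 8,9,10,11,12,13,14,15,24,25,26,27,28,29,30,31): XOR of data positions = 0⊕1⊕0⊕1⊕0⊕0⊕0⊕0⊕1⊕0⊕0⊕0⊕0⊕1⊕1 = 1
p16 (pos 16,17,18,19,20,21,22,23,24,25,26,27,28,29,30,31): XOR of data positions = 0⊕1⊕1⊕0⊕0⊕1⊕0⊕0⊕1⊕0⊕0⊕0⊕0⊕1⊕1 = 0
Codeword: 1011001101010000011001001000011

1011001101010000011001001000011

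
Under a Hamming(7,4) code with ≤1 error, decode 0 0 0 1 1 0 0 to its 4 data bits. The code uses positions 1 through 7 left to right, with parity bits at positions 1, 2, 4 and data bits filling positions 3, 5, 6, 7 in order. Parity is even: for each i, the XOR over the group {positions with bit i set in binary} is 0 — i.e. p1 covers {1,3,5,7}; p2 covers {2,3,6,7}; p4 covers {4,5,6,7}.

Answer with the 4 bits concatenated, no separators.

0100

s1 (pos 1,3,5,7): 0⊕0⊕1⊕0 = 1
s2 (pos 2,3,6,7): 0⊕0⊕0⊕0 = 0
s4 (pos 4,5,6,7): 1⊕1⊕0⊕0 = 0
Syndrome s4…s1 = 001 → error at position 1.
Flip position 1: 0001100 → 1001100
Read data bits from positions 3,5,6,7: 0100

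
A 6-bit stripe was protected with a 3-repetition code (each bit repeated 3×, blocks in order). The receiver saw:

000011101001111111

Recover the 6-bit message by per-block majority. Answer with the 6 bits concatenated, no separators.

Block 1 (000): 0 ones → 0
Block 2 (011): 2 ones → 1
Block 3 (101): 2 ones → 1
Block 4 (001): 1 one → 0
Block 5 (111): 3 ones → 1
Block 6 (111): 3 ones → 1

011011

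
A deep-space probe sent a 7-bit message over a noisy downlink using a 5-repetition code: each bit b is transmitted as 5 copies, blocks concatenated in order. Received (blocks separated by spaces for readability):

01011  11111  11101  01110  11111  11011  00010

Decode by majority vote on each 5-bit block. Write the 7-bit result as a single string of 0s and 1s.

Block 1 (01011): 3 ones → 1
Block 2 (11111): 5 ones → 1
Block 3 (11101): 4 ones → 1
Block 4 (01110): 3 ones → 1
Block 5 (11111): 5 ones → 1
Block 6 (11011): 4 ones → 1
Block 7 (00010): 1 one → 0

1111110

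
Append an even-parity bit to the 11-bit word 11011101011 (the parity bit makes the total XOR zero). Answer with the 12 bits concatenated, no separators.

XOR of the 11 data bits: 1⊕1⊕0⊕1⊕1⊕1⊕0⊕1⊕0⊕1⊕1 = 0
Parity bit = 0 (so all 12 bits XOR to 0).

110111010110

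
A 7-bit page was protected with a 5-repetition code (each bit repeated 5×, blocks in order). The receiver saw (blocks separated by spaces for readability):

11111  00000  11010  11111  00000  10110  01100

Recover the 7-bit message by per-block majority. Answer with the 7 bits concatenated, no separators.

Block 1 (11111): 5 ones → 1
Block 2 (00000): 0 ones → 0
Block 3 (11010): 3 ones → 1
Block 4 (11111): 5 ones → 1
Block 5 (00000): 0 ones → 0
Block 6 (10110): 3 ones → 1
Block 7 (01100): 2 ones → 0

1011010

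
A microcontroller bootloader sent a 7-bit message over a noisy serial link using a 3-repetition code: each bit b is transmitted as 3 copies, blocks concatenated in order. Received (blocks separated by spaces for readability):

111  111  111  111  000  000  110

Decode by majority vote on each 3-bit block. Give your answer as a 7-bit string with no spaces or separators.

1111001

Block 1 (111): 3 ones → 1
Block 2 (111): 3 ones → 1
Block 3 (111): 3 ones → 1
Block 4 (111): 3 ones → 1
Block 5 (000): 0 ones → 0
Block 6 (000): 0 ones → 0
Block 7 (110): 2 ones → 1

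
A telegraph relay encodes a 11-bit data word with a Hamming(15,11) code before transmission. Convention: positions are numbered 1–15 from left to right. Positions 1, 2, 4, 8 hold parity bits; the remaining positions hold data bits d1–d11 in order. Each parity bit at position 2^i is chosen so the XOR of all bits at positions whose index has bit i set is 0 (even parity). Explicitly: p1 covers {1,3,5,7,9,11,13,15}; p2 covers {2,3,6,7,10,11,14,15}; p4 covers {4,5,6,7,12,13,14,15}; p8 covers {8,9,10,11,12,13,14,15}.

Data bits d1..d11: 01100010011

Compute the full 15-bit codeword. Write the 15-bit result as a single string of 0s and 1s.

100011010010011

Place data at non-parity positions: p1 p2 0 p4 1 1 0 p8 0 0 1 0 0 1 1
p1 (pos 1,3,5,7,9,11,13,15): XOR of data positions = 0⊕1⊕0⊕0⊕1⊕0⊕1 = 1
p2 (pos 2,3,6,7,10,11,14,15): XOR of data positions = 0⊕1⊕0⊕0⊕1⊕1⊕1 = 0
p4 (pos 4,5,6,7,12,13,14,15): XOR of data positions = 1⊕1⊕0⊕0⊕0⊕1⊕1 = 0
p8 (pos 8,9,10,11,12,13,14,15): XOR of data positions = 0⊕0⊕1⊕0⊕0⊕1⊕1 = 1
Codeword: 100011010010011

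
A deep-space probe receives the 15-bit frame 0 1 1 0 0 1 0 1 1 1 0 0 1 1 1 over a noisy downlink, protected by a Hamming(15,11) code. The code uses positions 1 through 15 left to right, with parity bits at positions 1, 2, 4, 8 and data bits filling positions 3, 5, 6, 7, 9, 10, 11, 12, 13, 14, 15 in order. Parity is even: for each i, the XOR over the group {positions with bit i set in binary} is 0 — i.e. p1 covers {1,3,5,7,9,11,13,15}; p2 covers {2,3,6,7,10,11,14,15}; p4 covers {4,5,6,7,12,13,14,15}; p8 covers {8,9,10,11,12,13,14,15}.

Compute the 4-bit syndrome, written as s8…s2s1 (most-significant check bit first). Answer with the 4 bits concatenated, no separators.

s1 (pos 1,3,5,7,9,11,13,15): 0⊕1⊕0⊕0⊕1⊕0⊕1⊕1 = 0
s2 (pos 2,3,6,7,10,11,14,15): 1⊕1⊕1⊕0⊕1⊕0⊕1⊕1 = 0
s4 (pos 4,5,6,7,12,13,14,15): 0⊕0⊕1⊕0⊕0⊕1⊕1⊕1 = 0
s8 (pos 8,9,10,11,12,13,14,15): 1⊕1⊕1⊕0⊕0⊕1⊕1⊕1 = 0
Syndrome s8…s1 = 0000 → no error.

0000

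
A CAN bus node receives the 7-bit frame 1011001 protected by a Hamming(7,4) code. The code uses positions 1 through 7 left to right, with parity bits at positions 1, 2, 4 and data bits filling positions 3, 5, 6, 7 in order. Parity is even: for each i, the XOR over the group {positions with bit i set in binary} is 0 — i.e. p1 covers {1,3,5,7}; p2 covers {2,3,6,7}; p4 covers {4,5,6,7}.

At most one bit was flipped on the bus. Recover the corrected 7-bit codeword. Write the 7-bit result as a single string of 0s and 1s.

0011001

s1 (pos 1,3,5,7): 1⊕1⊕0⊕1 = 1
s2 (pos 2,3,6,7): 0⊕1⊕0⊕1 = 0
s4 (pos 4,5,6,7): 1⊕0⊕0⊕1 = 0
Syndrome s4…s1 = 001 → error at position 1.
Flip position 1: 1011001 → 0011001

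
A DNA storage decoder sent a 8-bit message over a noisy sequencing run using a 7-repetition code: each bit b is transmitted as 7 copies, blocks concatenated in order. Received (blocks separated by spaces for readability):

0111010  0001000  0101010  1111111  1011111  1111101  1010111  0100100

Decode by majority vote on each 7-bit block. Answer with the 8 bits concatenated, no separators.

10011110

Block 1 (0111010): 4 ones → 1
Block 2 (0001000): 1 one → 0
Block 3 (0101010): 3 ones → 0
Block 4 (1111111): 7 ones → 1
Block 5 (1011111): 6 ones → 1
Block 6 (1111101): 6 ones → 1
Block 7 (1010111): 5 ones → 1
Block 8 (0100100): 2 ones → 0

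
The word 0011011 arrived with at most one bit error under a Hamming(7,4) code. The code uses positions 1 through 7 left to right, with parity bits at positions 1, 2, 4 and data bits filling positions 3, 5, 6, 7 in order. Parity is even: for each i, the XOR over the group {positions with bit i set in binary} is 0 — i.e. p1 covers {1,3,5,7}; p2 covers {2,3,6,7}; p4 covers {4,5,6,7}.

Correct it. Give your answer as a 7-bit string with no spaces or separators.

0011001

s1 (pos 1,3,5,7): 0⊕1⊕0⊕1 = 0
s2 (pos 2,3,6,7): 0⊕1⊕1⊕1 = 1
s4 (pos 4,5,6,7): 1⊕0⊕1⊕1 = 1
Syndrome s4…s1 = 110 → error at position 6.
Flip position 6: 0011011 → 0011001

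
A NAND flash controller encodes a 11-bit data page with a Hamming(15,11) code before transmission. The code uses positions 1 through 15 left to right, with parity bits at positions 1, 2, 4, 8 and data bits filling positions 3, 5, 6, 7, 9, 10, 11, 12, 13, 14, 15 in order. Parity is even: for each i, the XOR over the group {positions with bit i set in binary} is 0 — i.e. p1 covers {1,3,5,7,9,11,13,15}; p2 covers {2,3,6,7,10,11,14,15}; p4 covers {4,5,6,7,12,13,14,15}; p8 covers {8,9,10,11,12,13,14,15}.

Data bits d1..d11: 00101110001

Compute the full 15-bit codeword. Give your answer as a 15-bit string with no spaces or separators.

100001001110001

Place data at non-parity positions: p1 p2 0 p4 0 1 0 p8 1 1 1 0 0 0 1
p1 (pos 1,3,5,7,9,11,13,15): XOR of data positions = 0⊕0⊕0⊕1⊕1⊕0⊕1 = 1
p2 (pos 2,3,6,7,10,11,14,15): XOR of data positions = 0⊕1⊕0⊕1⊕1⊕0⊕1 = 0
p4 (pos 4,5,6,7,12,13,14,15): XOR of data positions = 0⊕1⊕0⊕0⊕0⊕0⊕1 = 0
p8 (pos 8,9,10,11,12,13,14,15): XOR of data positions = 1⊕1⊕1⊕0⊕0⊕0⊕1 = 0
Codeword: 100001001110001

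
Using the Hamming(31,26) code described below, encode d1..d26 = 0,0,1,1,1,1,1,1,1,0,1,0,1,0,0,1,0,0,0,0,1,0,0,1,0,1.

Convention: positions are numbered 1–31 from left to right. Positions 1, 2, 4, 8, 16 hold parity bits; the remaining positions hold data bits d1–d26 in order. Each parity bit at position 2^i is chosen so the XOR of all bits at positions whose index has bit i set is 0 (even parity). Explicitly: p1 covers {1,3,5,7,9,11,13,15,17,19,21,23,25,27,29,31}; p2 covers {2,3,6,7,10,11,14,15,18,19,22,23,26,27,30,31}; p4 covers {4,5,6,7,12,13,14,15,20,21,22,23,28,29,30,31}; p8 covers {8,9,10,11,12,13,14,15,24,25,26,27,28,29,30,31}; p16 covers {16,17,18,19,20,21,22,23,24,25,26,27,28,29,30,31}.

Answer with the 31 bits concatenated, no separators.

Place data at non-parity positions: p1 p2 0 p4 0 1 1 p8 1 1 1 1 1 0 1 p16 0 1 0 0 1 0 0 0 0 1 0 0 1 0 1
p1 (pos 1,3,5,7,9,11,13,15,17,19,21,23,25,27,29,31): XOR of data positions = 0⊕0⊕1⊕1⊕1⊕1⊕1⊕0⊕0⊕1⊕0⊕0⊕0⊕1⊕1 = 0
p2 (pos 2,3,6,7,10,11,14,15,18,19,22,23,26,27,30,31): XOR of data positions = 0⊕1⊕1⊕1⊕1⊕0⊕1⊕1⊕0⊕0⊕0⊕1⊕0⊕0⊕1 = 0
p4 (pos 4,5,6,7,12,13,14,15,20,21,22,23,28,29,30,31): XOR of data positions = 0⊕1⊕1⊕1⊕1⊕0⊕1⊕0⊕1⊕0⊕0⊕0⊕1⊕0⊕1 = 0
p8 (pos 8,9,10,11,12,13,14,15,24,25,26,27,28,29,30,31): XOR of data positions = 1⊕1⊕1⊕1⊕1⊕0⊕1⊕0⊕0⊕1⊕0⊕0⊕1⊕0⊕1 = 1
p16 (pos 16,17,18,19,20,21,22,23,24,25,26,27,28,29,30,31): XOR of data positions = 0⊕1⊕0⊕0⊕1⊕0⊕0⊕0⊕0⊕1⊕0⊕0⊕1⊕0⊕1 = 1
Codeword: 0000011111111011010010000100101

0000011111111011010010000100101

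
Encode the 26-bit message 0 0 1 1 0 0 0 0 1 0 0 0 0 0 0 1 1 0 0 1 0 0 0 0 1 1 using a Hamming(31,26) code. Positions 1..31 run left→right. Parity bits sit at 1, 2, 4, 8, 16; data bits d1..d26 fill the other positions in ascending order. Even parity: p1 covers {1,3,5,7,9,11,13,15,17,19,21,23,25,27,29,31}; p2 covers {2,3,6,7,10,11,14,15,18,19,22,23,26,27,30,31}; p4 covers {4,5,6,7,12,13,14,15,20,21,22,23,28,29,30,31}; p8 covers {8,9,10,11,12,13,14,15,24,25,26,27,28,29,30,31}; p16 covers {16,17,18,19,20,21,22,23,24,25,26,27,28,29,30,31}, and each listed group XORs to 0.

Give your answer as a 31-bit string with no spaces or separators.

1101011000001001000011001000011

Place data at non-parity positions: p1 p2 0 p4 0 1 1 p8 0 0 0 0 1 0 0 p16 0 0 0 0 1 1 0 0 1 0 0 0 0 1 1
p1 (pos 1,3,5,7,9,11,13,15,17,19,21,23,25,27,29,31): XOR of data positions = 0⊕0⊕1⊕0⊕0⊕1⊕0⊕0⊕0⊕1⊕0⊕1⊕0⊕0⊕1 = 1
p2 (pos 2,3,6,7,10,11,14,15,18,19,22,23,26,27,30,31): XOR of data positions = 0⊕1⊕1⊕0⊕0⊕0⊕0⊕0⊕0⊕1⊕0⊕0⊕0⊕1⊕1 = 1
p4 (pos 4,5,6,7,12,13,14,15,20,21,22,23,28,29,30,31): XOR of data positions = 0⊕1⊕1⊕0⊕1⊕0⊕0⊕0⊕1⊕1⊕0⊕0⊕0⊕1⊕1 = 1
p8 (pos 8,9,10,11,12,13,14,15,24,25,26,27,28,29,30,31): XOR of data positions = 0⊕0⊕0⊕0⊕1⊕0⊕0⊕0⊕1⊕0⊕0⊕0⊕0⊕1⊕1 = 0
p16 (pos 16,17,18,19,20,21,22,23,24,25,26,27,28,29,30,31): XOR of data positions = 0⊕0⊕0⊕0⊕1⊕1⊕0⊕0⊕1⊕0⊕0⊕0⊕0⊕1⊕1 = 1
Codeword: 1101011000001001000011001000011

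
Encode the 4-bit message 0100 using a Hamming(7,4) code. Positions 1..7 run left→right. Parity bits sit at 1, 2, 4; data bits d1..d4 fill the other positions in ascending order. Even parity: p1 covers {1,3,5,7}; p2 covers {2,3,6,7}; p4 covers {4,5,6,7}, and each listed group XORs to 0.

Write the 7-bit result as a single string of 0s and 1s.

Place data at non-parity positions: p1 p2 0 p4 1 0 0
p1 (pos 1,3,5,7): XOR of data positions = 0⊕1⊕0 = 1
p2 (pos 2,3,6,7): XOR of data positions = 0⊕0⊕0 = 0
p4 (pos 4,5,6,7): XOR of data positions = 1⊕0⊕0 = 1
Codeword: 1001100

1001100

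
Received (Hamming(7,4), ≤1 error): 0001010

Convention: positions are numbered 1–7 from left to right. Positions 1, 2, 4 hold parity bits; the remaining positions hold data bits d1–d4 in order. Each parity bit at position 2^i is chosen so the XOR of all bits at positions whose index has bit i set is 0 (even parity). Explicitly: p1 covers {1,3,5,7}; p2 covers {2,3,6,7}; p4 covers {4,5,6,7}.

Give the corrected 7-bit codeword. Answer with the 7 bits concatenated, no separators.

s1 (pos 1,3,5,7): 0⊕0⊕0⊕0 = 0
s2 (pos 2,3,6,7): 0⊕0⊕1⊕0 = 1
s4 (pos 4,5,6,7): 1⊕0⊕1⊕0 = 0
Syndrome s4…s1 = 010 → error at position 2.
Flip position 2: 0001010 → 0101010

0101010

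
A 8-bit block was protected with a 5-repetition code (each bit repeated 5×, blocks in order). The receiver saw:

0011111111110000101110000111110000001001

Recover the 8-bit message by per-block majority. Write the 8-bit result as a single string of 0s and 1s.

11010100

Block 1 (00111): 3 ones → 1
Block 2 (11111): 5 ones → 1
Block 3 (11000): 2 ones → 0
Block 4 (01011): 3 ones → 1
Block 5 (10000): 1 one → 0
Block 6 (11111): 5 ones → 1
Block 7 (00000): 0 ones → 0
Block 8 (01001): 2 ones → 0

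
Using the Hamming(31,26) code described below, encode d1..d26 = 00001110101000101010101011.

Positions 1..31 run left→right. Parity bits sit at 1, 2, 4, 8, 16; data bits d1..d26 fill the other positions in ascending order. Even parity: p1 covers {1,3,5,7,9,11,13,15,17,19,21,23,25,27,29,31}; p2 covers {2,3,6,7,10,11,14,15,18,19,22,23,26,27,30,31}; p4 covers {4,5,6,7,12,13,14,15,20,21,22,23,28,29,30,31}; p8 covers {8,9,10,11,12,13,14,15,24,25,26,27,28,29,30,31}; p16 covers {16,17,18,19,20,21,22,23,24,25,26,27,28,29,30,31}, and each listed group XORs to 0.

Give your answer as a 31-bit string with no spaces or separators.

Place data at non-parity positions: p1 p2 0 p4 0 0 0 p8 1 1 1 0 1 0 1 p16 0 0 0 1 0 1 0 1 0 1 0 1 0 1 1
p1 (pos 1,3,5,7,9,11,13,15,17,19,21,23,25,27,29,31): XOR of data positions = 0⊕0⊕0⊕1⊕1⊕1⊕1⊕0⊕0⊕0⊕0⊕0⊕0⊕0⊕1 = 1
p2 (pos 2,3,6,7,10,11,14,15,18,19,22,23,26,27,30,31): XOR of data positions = 0⊕0⊕0⊕1⊕1⊕0⊕1⊕0⊕0⊕1⊕0⊕1⊕0⊕1⊕1 = 1
p4 (pos 4,5,6,7,12,13,14,15,20,21,22,23,28,29,30,31): XOR of data positions = 0⊕0⊕0⊕0⊕1⊕0⊕1⊕1⊕0⊕1⊕0⊕1⊕0⊕1⊕1 = 1
p8 (pos 8,9,10,11,12,13,14,15,24,25,26,27,28,29,30,31): XOR of data positions = 1⊕1⊕1⊕0⊕1⊕0⊕1⊕1⊕0⊕1⊕0⊕1⊕0⊕1⊕1 = 0
p16 (pos 16,17,18,19,20,21,22,23,24,25,26,27,28,29,30,31): XOR of data positions = 0⊕0⊕0⊕1⊕0⊕1⊕0⊕1⊕0⊕1⊕0⊕1⊕0⊕1⊕1 = 1
Codeword: 1101000011101011000101010101011

1101000011101011000101010101011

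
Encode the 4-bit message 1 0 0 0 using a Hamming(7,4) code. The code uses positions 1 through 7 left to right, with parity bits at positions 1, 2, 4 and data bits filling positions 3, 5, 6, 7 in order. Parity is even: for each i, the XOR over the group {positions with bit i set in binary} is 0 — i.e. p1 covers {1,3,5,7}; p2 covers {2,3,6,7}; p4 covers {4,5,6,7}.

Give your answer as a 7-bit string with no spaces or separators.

1110000

Place data at non-parity positions: p1 p2 1 p4 0 0 0
p1 (pos 1,3,5,7): XOR of data positions = 1⊕0⊕0 = 1
p2 (pos 2,3,6,7): XOR of data positions = 1⊕0⊕0 = 1
p4 (pos 4,5,6,7): XOR of data positions = 0⊕0⊕0 = 0
Codeword: 1110000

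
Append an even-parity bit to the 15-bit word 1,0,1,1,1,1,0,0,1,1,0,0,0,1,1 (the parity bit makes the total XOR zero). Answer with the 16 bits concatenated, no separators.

XOR of the 15 data bits: 1⊕0⊕1⊕1⊕1⊕1⊕0⊕0⊕1⊕1⊕0⊕0⊕0⊕1⊕1 = 1
Parity bit = 1 (so all 16 bits XOR to 0).

1011110011000111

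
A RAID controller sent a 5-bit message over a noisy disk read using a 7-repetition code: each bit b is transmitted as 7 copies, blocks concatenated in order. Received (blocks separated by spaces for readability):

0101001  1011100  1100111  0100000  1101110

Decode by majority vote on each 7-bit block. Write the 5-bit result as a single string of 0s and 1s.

Block 1 (0101001): 3 ones → 0
Block 2 (1011100): 4 ones → 1
Block 3 (1100111): 5 ones → 1
Block 4 (0100000): 1 one → 0
Block 5 (1101110): 5 ones → 1

01101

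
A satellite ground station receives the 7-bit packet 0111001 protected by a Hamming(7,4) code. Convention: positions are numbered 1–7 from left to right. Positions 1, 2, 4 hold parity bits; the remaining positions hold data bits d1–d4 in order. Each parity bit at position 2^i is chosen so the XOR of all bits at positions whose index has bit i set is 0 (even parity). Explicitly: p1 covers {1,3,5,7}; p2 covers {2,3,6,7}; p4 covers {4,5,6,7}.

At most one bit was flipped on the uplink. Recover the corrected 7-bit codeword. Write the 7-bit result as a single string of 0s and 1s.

0011001

s1 (pos 1,3,5,7): 0⊕1⊕0⊕1 = 0
s2 (pos 2,3,6,7): 1⊕1⊕0⊕1 = 1
s4 (pos 4,5,6,7): 1⊕0⊕0⊕1 = 0
Syndrome s4…s1 = 010 → error at position 2.
Flip position 2: 0111001 → 0011001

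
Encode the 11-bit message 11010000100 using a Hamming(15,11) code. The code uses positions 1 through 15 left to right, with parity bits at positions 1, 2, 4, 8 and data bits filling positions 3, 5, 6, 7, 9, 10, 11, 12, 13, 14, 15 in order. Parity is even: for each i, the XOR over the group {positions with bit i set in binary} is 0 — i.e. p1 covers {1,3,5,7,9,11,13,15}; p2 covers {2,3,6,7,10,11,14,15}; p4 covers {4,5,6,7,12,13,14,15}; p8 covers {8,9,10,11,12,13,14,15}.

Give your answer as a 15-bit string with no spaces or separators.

Place data at non-parity positions: p1 p2 1 p4 1 0 1 p8 0 0 0 0 1 0 0
p1 (pos 1,3,5,7,9,11,13,15): XOR of data positions = 1⊕1⊕1⊕0⊕0⊕1⊕0 = 0
p2 (pos 2,3,6,7,10,11,14,15): XOR of data positions = 1⊕0⊕1⊕0⊕0⊕0⊕0 = 0
p4 (pos 4,5,6,7,12,13,14,15): XOR of data positions = 1⊕0⊕1⊕0⊕1⊕0⊕0 = 1
p8 (pos 8,9,10,11,12,13,14,15): XOR of data positions = 0⊕0⊕0⊕0⊕1⊕0⊕0 = 1
Codeword: 001110110000100

001110110000100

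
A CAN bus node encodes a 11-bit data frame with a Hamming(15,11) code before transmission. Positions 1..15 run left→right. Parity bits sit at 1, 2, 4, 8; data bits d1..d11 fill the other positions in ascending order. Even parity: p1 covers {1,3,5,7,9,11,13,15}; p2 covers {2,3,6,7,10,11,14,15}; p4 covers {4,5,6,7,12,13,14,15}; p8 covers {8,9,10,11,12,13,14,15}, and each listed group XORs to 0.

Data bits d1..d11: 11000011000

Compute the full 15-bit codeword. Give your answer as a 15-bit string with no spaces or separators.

Place data at non-parity positions: p1 p2 1 p4 1 0 0 p8 0 0 1 1 0 0 0
p1 (pos 1,3,5,7,9,11,13,15): XOR of data positions = 1⊕1⊕0⊕0⊕1⊕0⊕0 = 1
p2 (pos 2,3,6,7,10,11,14,15): XOR of data positions = 1⊕0⊕0⊕0⊕1⊕0⊕0 = 0
p4 (pos 4,5,6,7,12,13,14,15): XOR of data positions = 1⊕0⊕0⊕1⊕0⊕0⊕0 = 0
p8 (pos 8,9,10,11,12,13,14,15): XOR of data positions = 0⊕0⊕1⊕1⊕0⊕0⊕0 = 0
Codeword: 101010000011000

101010000011000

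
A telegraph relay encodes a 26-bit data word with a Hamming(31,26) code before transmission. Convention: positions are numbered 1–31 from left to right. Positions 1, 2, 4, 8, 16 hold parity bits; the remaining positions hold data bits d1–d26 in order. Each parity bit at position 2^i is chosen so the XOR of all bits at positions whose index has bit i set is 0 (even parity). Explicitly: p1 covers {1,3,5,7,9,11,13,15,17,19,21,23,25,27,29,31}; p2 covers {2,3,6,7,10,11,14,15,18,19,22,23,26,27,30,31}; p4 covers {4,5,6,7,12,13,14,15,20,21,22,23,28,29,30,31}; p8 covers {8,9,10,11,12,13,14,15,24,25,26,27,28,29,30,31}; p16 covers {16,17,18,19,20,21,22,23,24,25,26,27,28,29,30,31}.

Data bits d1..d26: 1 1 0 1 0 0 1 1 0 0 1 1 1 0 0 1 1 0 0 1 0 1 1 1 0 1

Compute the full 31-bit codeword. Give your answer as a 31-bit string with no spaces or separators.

Place data at non-parity positions: p1 p2 1 p4 1 0 1 p8 0 0 1 1 0 0 1 p16 1 1 0 0 1 1 0 0 1 0 1 1 1 0 1
p1 (pos 1,3,5,7,9,11,13,15,17,19,21,23,25,27,29,31): XOR of data positions = 1⊕1⊕1⊕0⊕1⊕0⊕1⊕1⊕0⊕1⊕0⊕1⊕1⊕1⊕1 = 1
p2 (pos 2,3,6,7,10,11,14,15,18,19,22,23,26,27,30,31): XOR of data positions = 1⊕0⊕1⊕0⊕1⊕0⊕1⊕1⊕0⊕1⊕0⊕0⊕1⊕0⊕1 = 0
p4 (pos 4,5,6,7,12,13,14,15,20,21,22,23,28,29,30,31): XOR of data positions = 1⊕0⊕1⊕1⊕0⊕0⊕1⊕0⊕1⊕1⊕0⊕1⊕1⊕0⊕1 = 1
p8 (pos 8,9,10,11,12,13,14,15,24,25,26,27,28,29,30,31): XOR of data positions = 0⊕0⊕1⊕1⊕0⊕0⊕1⊕0⊕1⊕0⊕1⊕1⊕1⊕0⊕1 = 0
p16 (pos 16,17,18,19,20,21,22,23,24,25,26,27,28,29,30,31): XOR of data positions = 1⊕1⊕0⊕0⊕1⊕1⊕0⊕0⊕1⊕0⊕1⊕1⊕1⊕0⊕1 = 1
Codeword: 1011101000110011110011001011101

1011101000110011110011001011101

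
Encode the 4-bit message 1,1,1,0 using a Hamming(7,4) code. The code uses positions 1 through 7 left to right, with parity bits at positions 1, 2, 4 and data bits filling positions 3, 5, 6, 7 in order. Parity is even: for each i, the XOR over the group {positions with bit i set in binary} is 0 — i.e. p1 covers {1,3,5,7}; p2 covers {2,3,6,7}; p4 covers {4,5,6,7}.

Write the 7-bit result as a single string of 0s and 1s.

0010110

Place data at non-parity positions: p1 p2 1 p4 1 1 0
p1 (pos 1,3,5,7): XOR of data positions = 1⊕1⊕0 = 0
p2 (pos 2,3,6,7): XOR of data positions = 1⊕1⊕0 = 0
p4 (pos 4,5,6,7): XOR of data positions = 1⊕1⊕0 = 0
Codeword: 0010110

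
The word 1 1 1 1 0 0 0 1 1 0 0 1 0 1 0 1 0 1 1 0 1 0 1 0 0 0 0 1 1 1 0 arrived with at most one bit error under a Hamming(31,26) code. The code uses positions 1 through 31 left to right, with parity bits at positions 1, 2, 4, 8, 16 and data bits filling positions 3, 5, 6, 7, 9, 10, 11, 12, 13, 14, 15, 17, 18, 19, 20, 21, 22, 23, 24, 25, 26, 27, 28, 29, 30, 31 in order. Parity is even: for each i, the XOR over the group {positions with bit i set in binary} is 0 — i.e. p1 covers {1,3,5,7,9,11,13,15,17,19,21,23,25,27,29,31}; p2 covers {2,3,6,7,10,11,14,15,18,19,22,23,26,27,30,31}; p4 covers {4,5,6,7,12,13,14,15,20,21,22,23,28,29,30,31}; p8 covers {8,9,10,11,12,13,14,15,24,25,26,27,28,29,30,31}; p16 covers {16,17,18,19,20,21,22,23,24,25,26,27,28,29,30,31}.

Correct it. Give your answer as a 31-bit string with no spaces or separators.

1111000110110101011010100001110

s1 (pos 1,3,5,7,9,11,13,15,17,19,21,23,25,27,29,31): 1⊕1⊕0⊕0⊕1⊕0⊕0⊕0⊕0⊕1⊕1⊕1⊕0⊕0⊕1⊕0 = 1
s2 (pos 2,3,6,7,10,11,14,15,18,19,22,23,26,27,30,31): 1⊕1⊕0⊕0⊕0⊕0⊕1⊕0⊕1⊕1⊕0⊕1⊕0⊕0⊕1⊕0 = 1
s4 (pos 4,5,6,7,12,13,14,15,20,21,22,23,28,29,30,31): 1⊕0⊕0⊕0⊕1⊕0⊕1⊕0⊕0⊕1⊕0⊕1⊕1⊕1⊕1⊕0 = 0
s8 (pos 8,9,10,11,12,13,14,15,24,25,26,27,28,29,30,31): 1⊕1⊕0⊕0⊕1⊕0⊕1⊕0⊕0⊕0⊕0⊕0⊕1⊕1⊕1⊕0 = 1
s16 (pos 16,17,18,19,20,21,22,23,24,25,26,27,28,29,30,31): 1⊕0⊕1⊕1⊕0⊕1⊕0⊕1⊕0⊕0⊕0⊕0⊕1⊕1⊕1⊕0 = 0
Syndrome s16…s1 = 01011 → error at position 11.
Flip position 11: 1111000110010101011010100001110 → 1111000110110101011010100001110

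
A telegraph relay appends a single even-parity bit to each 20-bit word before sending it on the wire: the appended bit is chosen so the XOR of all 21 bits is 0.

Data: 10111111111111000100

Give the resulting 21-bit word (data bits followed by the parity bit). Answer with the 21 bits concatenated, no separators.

XOR of the 20 data bits: 1⊕0⊕1⊕1⊕1⊕1⊕1⊕1⊕1⊕1⊕1⊕1⊕1⊕1⊕0⊕0⊕0⊕1⊕0⊕0 = 0
Parity bit = 0 (so all 21 bits XOR to 0).

101111111111110001000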